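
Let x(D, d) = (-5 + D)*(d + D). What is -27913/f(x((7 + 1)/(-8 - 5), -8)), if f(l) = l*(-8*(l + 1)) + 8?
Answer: 797223193/545601272 ≈ 1.4612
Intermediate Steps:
x(D, d) = (-5 + D)*(D + d)
f(l) = 8 + l*(-8 - 8*l) (f(l) = l*(-8*(1 + l)) + 8 = l*(-8 - 8*l) + 8 = 8 + l*(-8 - 8*l))
-27913/f(x((7 + 1)/(-8 - 5), -8)) = -27913/(8 - 8*(((7 + 1)/(-8 - 5))² - 5*(7 + 1)/(-8 - 5) - 5*(-8) + ((7 + 1)/(-8 - 5))*(-8)) - 8*(((7 + 1)/(-8 - 5))² - 5*(7 + 1)/(-8 - 5) - 5*(-8) + ((7 + 1)/(-8 - 5))*(-8))²) = -27913/(8 - 8*((8/(-13))² - 40/(-13) + 40 + (8/(-13))*(-8)) - 8*((8/(-13))² - 40/(-13) + 40 + (8/(-13))*(-8))²) = -27913/(8 - 8*((8*(-1/13))² - 40*(-1)/13 + 40 + (8*(-1/13))*(-8)) - 8*((8*(-1/13))² - 40*(-1)/13 + 40 + (8*(-1/13))*(-8))²) = -27913/(8 - 8*((-8/13)² - 5*(-8/13) + 40 - 8/13*(-8)) - 8*((-8/13)² - 5*(-8/13) + 40 - 8/13*(-8))²) = -27913/(8 - 8*(64/169 + 40/13 + 40 + 64/13) - 8*(64/169 + 40/13 + 40 + 64/13)²) = -27913/(8 - 8*8176/169 - 8*(8176/169)²) = -27913/(8 - 65408/169 - 8*66846976/28561) = -27913/(8 - 65408/169 - 534775808/28561) = -27913/(-545601272/28561) = -27913*(-28561/545601272) = 797223193/545601272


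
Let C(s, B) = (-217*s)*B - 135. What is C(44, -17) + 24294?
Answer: 186475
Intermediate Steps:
C(s, B) = -135 - 217*B*s (C(s, B) = -217*B*s - 135 = -135 - 217*B*s)
C(44, -17) + 24294 = (-135 - 217*(-17)*44) + 24294 = (-135 + 162316) + 24294 = 162181 + 24294 = 186475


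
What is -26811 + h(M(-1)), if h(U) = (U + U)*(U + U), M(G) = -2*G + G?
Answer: -26807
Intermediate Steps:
M(G) = -G
h(U) = 4*U² (h(U) = (2*U)*(2*U) = 4*U²)
-26811 + h(M(-1)) = -26811 + 4*(-1*(-1))² = -26811 + 4*1² = -26811 + 4*1 = -26811 + 4 = -26807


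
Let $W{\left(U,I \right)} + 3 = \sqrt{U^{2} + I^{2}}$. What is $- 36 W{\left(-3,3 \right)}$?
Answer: $108 - 108 \sqrt{2} \approx -44.735$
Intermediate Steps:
$W{\left(U,I \right)} = -3 + \sqrt{I^{2} + U^{2}}$ ($W{\left(U,I \right)} = -3 + \sqrt{U^{2} + I^{2}} = -3 + \sqrt{I^{2} + U^{2}}$)
$- 36 W{\left(-3,3 \right)} = - 36 \left(-3 + \sqrt{3^{2} + \left(-3\right)^{2}}\right) = - 36 \left(-3 + \sqrt{9 + 9}\right) = - 36 \left(-3 + \sqrt{18}\right) = - 36 \left(-3 + 3 \sqrt{2}\right) = 108 - 108 \sqrt{2}$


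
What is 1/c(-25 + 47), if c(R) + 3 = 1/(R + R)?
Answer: -44/131 ≈ -0.33588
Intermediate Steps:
c(R) = -3 + 1/(2*R) (c(R) = -3 + 1/(R + R) = -3 + 1/(2*R))
1/c(-25 + 47) = 1/(-3 + 1/(2*(-25 + 47))) = 1/(-3 + (½)/22) = 1/(-3 + (½)*(1/22)) = 1/(-3 + 1/44) = 1/(-131/44) = -44/131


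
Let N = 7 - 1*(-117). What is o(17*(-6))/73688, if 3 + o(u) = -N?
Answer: -127/73688 ≈ -0.0017235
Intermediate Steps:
N = 124 (N = 7 + 117 = 124)
o(u) = -127 (o(u) = -3 - 1*124 = -3 - 124 = -127)
o(17*(-6))/73688 = -127/73688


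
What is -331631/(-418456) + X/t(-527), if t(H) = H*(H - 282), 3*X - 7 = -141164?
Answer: 365097672707/535217359224 ≈ 0.68215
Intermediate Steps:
X = -141157/3 (X = 7/3 + (1/3)*(-141164) = 7/3 - 141164/3 = -141157/3 ≈ -47052.)
t(H) = H*(-282 + H)
-331631/(-418456) + X/t(-527) = -331631/(-418456) - 141157*(-1/(527*(-282 - 527)))/3 = -331631*(-1/418456) - 141157/(3*((-527*(-809)))) = 331631/418456 - 141157/3/426343 = 331631/418456 - 141157/3*1/426343 = 331631/418456 - 141157/1279029 = 365097672707/535217359224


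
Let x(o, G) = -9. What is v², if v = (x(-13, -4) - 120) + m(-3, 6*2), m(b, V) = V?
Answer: 13689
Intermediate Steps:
v = -117 (v = (-9 - 120) + 6*2 = -129 + 12 = -117)
v² = (-117)² = 13689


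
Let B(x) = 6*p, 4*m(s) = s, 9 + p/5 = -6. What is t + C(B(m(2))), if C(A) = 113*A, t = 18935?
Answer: -31915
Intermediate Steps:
p = -75 (p = -45 + 5*(-6) = -45 - 30 = -75)
m(s) = s/4
B(x) = -450 (B(x) = 6*(-75) = -450)
t + C(B(m(2))) = 18935 + 113*(-450) = 18935 - 50850 = -31915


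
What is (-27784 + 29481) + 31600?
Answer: 33297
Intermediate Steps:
(-27784 + 29481) + 31600 = 1697 + 31600 = 33297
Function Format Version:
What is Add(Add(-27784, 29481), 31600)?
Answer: 33297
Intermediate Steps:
Add(Add(-27784, 29481), 31600) = Add(1697, 31600) = 33297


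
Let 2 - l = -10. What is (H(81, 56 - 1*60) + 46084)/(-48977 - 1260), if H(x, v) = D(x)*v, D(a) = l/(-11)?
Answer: -506972/552607 ≈ -0.91742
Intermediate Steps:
l = 12 (l = 2 - 1*(-10) = 2 + 10 = 12)
D(a) = -12/11 (D(a) = 12/(-11) = 12*(-1/11) = -12/11)
H(x, v) = -12*v/11
(H(81, 56 - 1*60) + 46084)/(-48977 - 1260) = (-12*(56 - 1*60)/11 + 46084)/(-48977 - 1260) = (-12*(56 - 60)/11 + 46084)/(-50237) = (-12/11*(-4) + 46084)*(-1/50237) = (48/11 + 46084)*(-1/50237) = (506972/11)*(-1/50237) = -506972/552607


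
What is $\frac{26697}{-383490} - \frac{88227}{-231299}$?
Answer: $\frac{9219727609}{29566951170} \approx 0.31183$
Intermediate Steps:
$\frac{26697}{-383490} - \frac{88227}{-231299} = 26697 \left(- \frac{1}{383490}\right) - - \frac{88227}{231299} = - \frac{8899}{127830} + \frac{88227}{231299} = \frac{9219727609}{29566951170}$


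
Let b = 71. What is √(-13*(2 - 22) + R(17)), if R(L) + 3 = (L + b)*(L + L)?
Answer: 57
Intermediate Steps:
R(L) = -3 + 2*L*(71 + L) (R(L) = -3 + (L + 71)*(L + L) = -3 + (71 + L)*(2*L) = -3 + 2*L*(71 + L))
√(-13*(2 - 22) + R(17)) = √(-13*(2 - 22) + (-3 + 2*17² + 142*17)) = √(-13*(-20) + (-3 + 2*289 + 2414)) = √(260 + (-3 + 578 + 2414)) = √(260 + 2989) = √3249 = 57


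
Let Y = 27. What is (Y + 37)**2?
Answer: 4096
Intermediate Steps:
(Y + 37)**2 = (27 + 37)**2 = 64**2 = 4096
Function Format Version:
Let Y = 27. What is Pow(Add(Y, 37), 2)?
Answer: 4096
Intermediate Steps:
Pow(Add(Y, 37), 2) = Pow(Add(27, 37), 2) = Pow(64, 2) = 4096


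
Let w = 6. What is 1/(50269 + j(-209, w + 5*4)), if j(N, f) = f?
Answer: 1/50295 ≈ 1.9883e-5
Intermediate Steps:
1/(50269 + j(-209, w + 5*4)) = 1/(50269 + (6 + 5*4)) = 1/(50269 + (6 + 20)) = 1/(50269 + 26) = 1/50295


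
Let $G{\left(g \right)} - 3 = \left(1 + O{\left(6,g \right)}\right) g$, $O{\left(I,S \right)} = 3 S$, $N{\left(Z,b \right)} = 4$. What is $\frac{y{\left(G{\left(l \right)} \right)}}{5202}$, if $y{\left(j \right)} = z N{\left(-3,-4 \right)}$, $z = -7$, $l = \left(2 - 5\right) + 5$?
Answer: $- \frac{14}{2601} \approx -0.0053825$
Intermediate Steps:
$l = 2$ ($l = -3 + 5 = 2$)
$G{\left(g \right)} = 3 + g \left(1 + 3 g\right)$ ($G{\left(g \right)} = 3 + \left(1 + 3 g\right) g = 3 + g \left(1 + 3 g\right)$)
$y{\left(j \right)} = -28$ ($y{\left(j \right)} = \left(-7\right) 4 = -28$)
$\frac{y{\left(G{\left(l \right)} \right)}}{5202} = - \frac{28}{5202} = \left(-28\right) \frac{1}{5202} = - \frac{14}{2601}$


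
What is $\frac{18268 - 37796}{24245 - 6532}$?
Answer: $- \frac{19528}{17713} \approx -1.1025$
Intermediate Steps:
$\frac{18268 - 37796}{24245 - 6532} = - \frac{19528}{17713}$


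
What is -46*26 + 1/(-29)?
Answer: -34685/29 ≈ -1196.0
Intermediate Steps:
-46*26 + 1/(-29) = -1196 - 1/29 = -34685/29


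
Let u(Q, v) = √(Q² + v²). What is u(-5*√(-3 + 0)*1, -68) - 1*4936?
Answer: -4936 + √4549 ≈ -4868.6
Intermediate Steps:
u(-5*√(-3 + 0)*1, -68) - 1*4936 = √((-5*√(-3 + 0)*1)² + (-68)²) - 1*4936 = √((-5*I*√3*1)² + 4624) - 4936 = √((-5*I*√3)² + 4624) - 4936 = √(-75 + 4624) - 4936 = √4549 - 4936 = -4936 + √4549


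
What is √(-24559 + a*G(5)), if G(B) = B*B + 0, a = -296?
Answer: 3*I*√3551 ≈ 178.77*I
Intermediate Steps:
G(B) = B² (G(B) = B² + 0 = B²)
√(-24559 + a*G(5)) = √(-24559 - 296*5²) = √(-24559 - 296*25) = √(-24559 - 7400) = √(-31959) = 3*I*√3551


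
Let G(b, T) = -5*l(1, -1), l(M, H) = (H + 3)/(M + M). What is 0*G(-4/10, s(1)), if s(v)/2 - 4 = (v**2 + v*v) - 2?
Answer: 0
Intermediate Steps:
s(v) = 4 + 4*v**2 (s(v) = 8 + 2*((v**2 + v*v) - 2) = 8 + 2*((v**2 + v**2) - 2) = 8 + 2*(2*v**2 - 2) = 8 + 2*(-2 + 2*v**2) = 8 + (-4 + 4*v**2) = 4 + 4*v**2)
l(M, H) = (3 + H)/(2*M) (l(M, H) = (3 + H)/((2*M)) = (3 + H)*(1/(2*M)) = (3 + H)/(2*M))
G(b, T) = -5 (G(b, T) = -5*(3 - 1)/(2*1) = -5*2/2 = -5*1 = -5)
0*G(-4/10, s(1)) = 0*(-5) = 0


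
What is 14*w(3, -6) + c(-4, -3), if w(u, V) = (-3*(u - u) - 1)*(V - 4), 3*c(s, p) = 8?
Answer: 428/3 ≈ 142.67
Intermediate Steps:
c(s, p) = 8/3 (c(s, p) = (⅓)*8 = 8/3)
w(u, V) = 4 - V (w(u, V) = (-3*0 - 1)*(-4 + V) = (0 - 1)*(-4 + V) = -(-4 + V) = 4 - V)
14*w(3, -6) + c(-4, -3) = 14*(4 - 1*(-6)) + 8/3 = 14*(4 + 6) + 8/3 = 14*10 + 8/3 = 140 + 8/3 = 428/3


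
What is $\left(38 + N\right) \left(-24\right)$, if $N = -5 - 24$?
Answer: $-216$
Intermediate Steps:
$N = -29$ ($N = -5 - 24 = -29$)
$\left(38 + N\right) \left(-24\right) = \left(38 - 29\right) \left(-24\right) = 9 \left(-24\right) = -216$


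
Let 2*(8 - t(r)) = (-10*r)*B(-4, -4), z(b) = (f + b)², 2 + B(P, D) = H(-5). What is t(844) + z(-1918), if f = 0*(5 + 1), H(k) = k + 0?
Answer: 3649192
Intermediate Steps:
H(k) = k
B(P, D) = -7 (B(P, D) = -2 - 5 = -7)
f = 0 (f = 0*6 = 0)
z(b) = b² (z(b) = (0 + b)² = b²)
t(r) = 8 - 35*r (t(r) = 8 - (-10*r)*(-7)/2 = 8 - 35*r)
t(844) + z(-1918) = (8 - 35*844) + (-1918)² = (8 - 29540) + 3678724 = -29532 + 3678724 = 3649192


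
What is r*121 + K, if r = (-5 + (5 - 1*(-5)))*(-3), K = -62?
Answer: -1877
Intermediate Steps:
r = -15 (r = (-5 + (5 + 5))*(-3) = (-5 + 10)*(-3) = 5*(-3) = -15)
r*121 + K = -15*121 - 62 = -1815 - 62 = -1877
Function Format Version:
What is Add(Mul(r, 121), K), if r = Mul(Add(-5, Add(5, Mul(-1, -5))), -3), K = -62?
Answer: -1877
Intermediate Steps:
r = -15 (r = Mul(Add(-5, Add(5, 5)), -3) = Mul(Add(-5, 10), -3) = Mul(5, -3) = -15)
Add(Mul(r, 121), K) = Add(Mul(-15, 121), -62) = Add(-1815, -62) = -1877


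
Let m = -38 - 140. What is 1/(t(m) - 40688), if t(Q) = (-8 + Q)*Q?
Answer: -1/7580 ≈ -0.00013193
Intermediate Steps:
m = -178
t(Q) = Q*(-8 + Q)
1/(t(m) - 40688) = 1/(-178*(-8 - 178) - 40688) = 1/(-178*(-186) - 40688) = 1/(33108 - 40688) = 1/(-7580) = -1/7580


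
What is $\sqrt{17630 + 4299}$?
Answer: $\sqrt{21929} \approx 148.08$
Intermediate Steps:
$\sqrt{17630 + 4299} = \sqrt{21929}$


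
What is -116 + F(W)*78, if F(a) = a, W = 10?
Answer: 664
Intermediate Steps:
-116 + F(W)*78 = -116 + 10*78 = -116 + 780 = 664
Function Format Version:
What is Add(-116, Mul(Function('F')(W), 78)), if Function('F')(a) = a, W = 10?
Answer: 664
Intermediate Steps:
Add(-116, Mul(Function('F')(W), 78)) = Add(-116, Mul(10, 78)) = Add(-116, 780) = 664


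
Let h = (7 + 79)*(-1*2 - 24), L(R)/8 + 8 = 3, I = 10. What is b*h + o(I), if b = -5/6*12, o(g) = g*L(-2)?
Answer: 21960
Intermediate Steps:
L(R) = -40 (L(R) = -64 + 8*3 = -64 + 24 = -40)
o(g) = -40*g (o(g) = g*(-40) = -40*g)
h = -2236 (h = 86*(-2 - 24) = 86*(-26) = -2236)
b = -10 (b = -5*⅙*12 = -⅚*12 = -10)
b*h + o(I) = -10*(-2236) - 40*10 = 22360 - 400 = 21960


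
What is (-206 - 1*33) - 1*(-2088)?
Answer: 1849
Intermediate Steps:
(-206 - 1*33) - 1*(-2088) = (-206 - 33) + 2088 = -239 + 2088 = 1849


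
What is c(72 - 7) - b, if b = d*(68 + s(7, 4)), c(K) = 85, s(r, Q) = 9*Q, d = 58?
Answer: -5947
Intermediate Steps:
b = 6032 (b = 58*(68 + 9*4) = 58*(68 + 36) = 58*104 = 6032)
c(72 - 7) - b = 85 - 1*6032 = 85 - 6032 = -5947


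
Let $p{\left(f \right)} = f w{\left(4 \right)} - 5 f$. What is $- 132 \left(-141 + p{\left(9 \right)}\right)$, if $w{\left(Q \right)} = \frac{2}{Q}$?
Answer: $23958$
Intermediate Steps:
$p{\left(f \right)} = - \frac{9 f}{2}$ ($p{\left(f \right)} = f \frac{2}{4} - 5 f = f 2 \cdot \frac{1}{4} - 5 f = f \frac{1}{2} - 5 f = \frac{f}{2} - 5 f = - \frac{9 f}{2}$)
$- 132 \left(-141 + p{\left(9 \right)}\right) = - 132 \left(-141 - \frac{81}{2}\right) = \left(-132\right) \left(- \frac{363}{2}\right) = 23958$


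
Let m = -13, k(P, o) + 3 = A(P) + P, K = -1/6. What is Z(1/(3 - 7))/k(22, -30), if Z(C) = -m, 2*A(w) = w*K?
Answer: 78/103 ≈ 0.75728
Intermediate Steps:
K = -1/6 (K = -1*1/6 = -1/6 ≈ -0.16667)
A(w) = -w/12 (A(w) = (w*(-1/6))/2 = (-w/6)/2 = -w/12)
k(P, o) = -3 + 11*P/12 (k(P, o) = -3 + (-P/12 + P) = -3 + 11*P/12)
Z(C) = 13 (Z(C) = -1*(-13) = 13)
Z(1/(3 - 7))/k(22, -30) = 13/(-3 + (11/12)*22) = 13/(-3 + 121/6) = 13/(103/6) = 13*(6/103) = 78/103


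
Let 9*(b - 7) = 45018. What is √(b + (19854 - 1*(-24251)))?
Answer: √49114 ≈ 221.62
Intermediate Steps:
b = 5009 (b = 7 + (⅑)*45018 = 7 + 5002 = 5009)
√(b + (19854 - 1*(-24251))) = √(5009 + (19854 - 1*(-24251))) = √(5009 + (19854 + 24251)) = √(5009 + 44105) = √49114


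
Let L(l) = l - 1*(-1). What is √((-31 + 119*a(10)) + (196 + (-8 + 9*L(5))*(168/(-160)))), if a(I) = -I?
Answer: I*√107330/10 ≈ 32.761*I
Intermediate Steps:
L(l) = 1 + l (L(l) = l + 1 = 1 + l)
√((-31 + 119*a(10)) + (196 + (-8 + 9*L(5))*(168/(-160)))) = √((-31 + 119*(-1*10)) + (196 + (-8 + 9*(1 + 5))*(168/(-160)))) = √((-31 + 119*(-10)) + (196 + (-8 + 9*6)*(168*(-1/160)))) = √((-31 - 1190) + (196 + (-8 + 54)*(-21/20))) = √(-1221 + (196 + 46*(-21/20))) = √(-1221 + (196 - 483/10)) = √(-1221 + 1477/10) = √(-10733/10) = I*√107330/10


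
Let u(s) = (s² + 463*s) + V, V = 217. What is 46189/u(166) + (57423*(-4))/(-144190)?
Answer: 15346447781/7543371945 ≈ 2.0344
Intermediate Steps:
u(s) = 217 + s² + 463*s (u(s) = (s² + 463*s) + 217 = 217 + s² + 463*s)
46189/u(166) + (57423*(-4))/(-144190) = 46189/(217 + 166² + 463*166) + (57423*(-4))/(-144190) = 46189/(217 + 27556 + 76858) - 229692*(-1/144190) = 46189/104631 + 114846/72095 = 15346447781/7543371945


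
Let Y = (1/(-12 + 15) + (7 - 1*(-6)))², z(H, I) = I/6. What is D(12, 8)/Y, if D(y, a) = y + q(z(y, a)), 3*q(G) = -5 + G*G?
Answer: 59/960 ≈ 0.061458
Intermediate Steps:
z(H, I) = I/6 (z(H, I) = I*(⅙) = I/6)
q(G) = -5/3 + G²/3 (q(G) = (-5 + G*G)/3 = (-5 + G²)/3 = -5/3 + G²/3)
D(y, a) = -5/3 + y + a²/108 (D(y, a) = y + (-5/3 + (a/6)²/3) = y + (-5/3 + (a²/36)/3) = y + (-5/3 + a²/108) = -5/3 + y + a²/108)
Y = 1600/9 (Y = (1/3 + (7 + 6))² = (⅓ + 13)² = (40/3)² = 1600/9 ≈ 177.78)
D(12, 8)/Y = (-5/3 + 12 + (1/108)*8²)/(1600/9) = (-5/3 + 12 + (1/108)*64)*(9/1600) = (-5/3 + 12 + 16/27)*(9/1600) = (295/27)*(9/1600) = 59/960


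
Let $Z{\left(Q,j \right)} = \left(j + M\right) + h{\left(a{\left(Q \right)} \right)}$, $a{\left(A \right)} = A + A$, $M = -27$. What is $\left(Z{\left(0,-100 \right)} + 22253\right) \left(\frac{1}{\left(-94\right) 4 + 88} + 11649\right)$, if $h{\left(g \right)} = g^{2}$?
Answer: $\frac{37115380393}{144} \approx 2.5775 \cdot 10^{8}$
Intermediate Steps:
$a{\left(A \right)} = 2 A$
$Z{\left(Q,j \right)} = -27 + j + 4 Q^{2}$ ($Z{\left(Q,j \right)} = \left(j - 27\right) + \left(2 Q\right)^{2} = \left(-27 + j\right) + 4 Q^{2} = -27 + j + 4 Q^{2}$)
$\left(Z{\left(0,-100 \right)} + 22253\right) \left(\frac{1}{\left(-94\right) 4 + 88} + 11649\right) = \left(\left(-27 - 100 + 4 \cdot 0^{2}\right) + 22253\right) \left(\frac{1}{\left(-94\right) 4 + 88} + 11649\right) = \left(\left(-27 - 100 + 4 \cdot 0\right) + 22253\right) \left(\frac{1}{-376 + 88} + 11649\right) = \left(\left(-27 - 100 + 0\right) + 22253\right) \left(\frac{1}{-288} + 11649\right) = \left(-127 + 22253\right) \left(- \frac{1}{288} + 11649\right) = 22126 \cdot \frac{3354911}{288} = \frac{37115380393}{144}$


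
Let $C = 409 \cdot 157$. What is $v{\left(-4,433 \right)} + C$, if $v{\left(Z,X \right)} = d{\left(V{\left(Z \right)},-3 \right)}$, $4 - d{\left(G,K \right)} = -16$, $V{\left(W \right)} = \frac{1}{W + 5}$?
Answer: $64233$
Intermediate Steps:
$V{\left(W \right)} = \frac{1}{5 + W}$
$d{\left(G,K \right)} = 20$ ($d{\left(G,K \right)} = 4 - -16 = 4 + 16 = 20$)
$C = 64213$
$v{\left(Z,X \right)} = 20$
$v{\left(-4,433 \right)} + C = 20 + 64213 = 64233$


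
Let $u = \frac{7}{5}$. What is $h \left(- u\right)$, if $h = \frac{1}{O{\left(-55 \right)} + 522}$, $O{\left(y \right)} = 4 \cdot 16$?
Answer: $- \frac{7}{2930} \approx -0.0023891$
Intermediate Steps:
$u = \frac{7}{5}$ ($u = 7 \cdot \frac{1}{5} = \frac{7}{5} \approx 1.4$)
$O{\left(y \right)} = 64$
$h = \frac{1}{586}$ ($h = \frac{1}{64 + 522} = \frac{1}{586} \approx 0.0017065$)
$h \left(- u\right) = \frac{\left(-1\right) \frac{7}{5}}{586} = \frac{1}{586} \left(- \frac{7}{5}\right) = - \frac{7}{2930}$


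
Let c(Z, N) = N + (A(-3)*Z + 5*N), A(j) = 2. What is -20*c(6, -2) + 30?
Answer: 30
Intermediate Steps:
c(Z, N) = 2*Z + 6*N (c(Z, N) = N + (2*Z + 5*N) = 2*Z + 6*N)
-20*c(6, -2) + 30 = -20*(2*6 + 6*(-2)) + 30 = -20*(12 - 12) + 30 = -20*0 + 30 = 0 + 30 = 30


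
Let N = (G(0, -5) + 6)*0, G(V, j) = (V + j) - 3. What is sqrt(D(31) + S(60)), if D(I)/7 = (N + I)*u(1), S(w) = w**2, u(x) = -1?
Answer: sqrt(3383) ≈ 58.164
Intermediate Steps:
G(V, j) = -3 + V + j
N = 0 (N = ((-3 + 0 - 5) + 6)*0 = (-8 + 6)*0 = -2*0 = 0)
D(I) = -7*I (D(I) = 7*((0 + I)*(-1)) = 7*(I*(-1)) = 7*(-I) = -7*I)
sqrt(D(31) + S(60)) = sqrt(-7*31 + 60**2) = sqrt(-217 + 3600) = sqrt(3383)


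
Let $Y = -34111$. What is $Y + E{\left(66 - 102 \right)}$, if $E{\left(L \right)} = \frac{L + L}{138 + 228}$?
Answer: $- \frac{2080783}{61} \approx -34111.0$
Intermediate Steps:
$E{\left(L \right)} = \frac{L}{183}$ ($E{\left(L \right)} = \frac{2 L}{366} = 2 L \frac{1}{366} = \frac{L}{183}$)
$Y + E{\left(66 - 102 \right)} = -34111 + \frac{66 - 102}{183} = -34111 + \frac{1}{183} \left(-36\right) = -34111 - \frac{12}{61} = - \frac{2080783}{61}$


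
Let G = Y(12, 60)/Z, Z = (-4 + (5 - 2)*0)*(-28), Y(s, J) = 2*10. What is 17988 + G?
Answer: 503669/28 ≈ 17988.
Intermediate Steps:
Y(s, J) = 20
Z = 112 (Z = (-4 + 3*0)*(-28) = (-4 + 0)*(-28) = -4*(-28) = 112)
G = 5/28 (G = 20/112 = 20*(1/112) = 5/28 ≈ 0.17857)
17988 + G = 17988 + 5/28 = 503669/28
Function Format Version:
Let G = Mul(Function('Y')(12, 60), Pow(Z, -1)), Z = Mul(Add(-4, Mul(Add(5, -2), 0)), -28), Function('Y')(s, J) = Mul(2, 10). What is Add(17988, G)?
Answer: Rational(503669, 28) ≈ 17988.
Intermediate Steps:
Function('Y')(s, J) = 20
Z = 112 (Z = Mul(Add(-4, Mul(3, 0)), -28) = Mul(Add(-4, 0), -28) = Mul(-4, -28) = 112)
G = Rational(5, 28) (G = Mul(20, Pow(112, -1)) = Mul(20, Rational(1, 112)) = Rational(5, 28) ≈ 0.17857)
Add(17988, G) = Add(17988, Rational(5, 28)) = Rational(503669, 28)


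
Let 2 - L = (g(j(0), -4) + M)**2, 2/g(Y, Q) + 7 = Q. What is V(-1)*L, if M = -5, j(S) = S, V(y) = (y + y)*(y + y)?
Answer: -12028/121 ≈ -99.405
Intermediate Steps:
V(y) = 4*y**2 (V(y) = (2*y)*(2*y) = 4*y**2)
g(Y, Q) = 2/(-7 + Q)
L = -3007/121 (L = 2 - (2/(-7 - 4) - 5)**2 = 2 - (2/(-11) - 5)**2 = 2 - (2*(-1/11) - 5)**2 = 2 - (-2/11 - 5)**2 = 2 - (-57/11)**2 = 2 - 1*3249/121 = 2 - 3249/121 = -3007/121 ≈ -24.851)
V(-1)*L = (4*(-1)**2)*(-3007/121) = (4*1)*(-3007/121) = 4*(-3007/121) = -12028/121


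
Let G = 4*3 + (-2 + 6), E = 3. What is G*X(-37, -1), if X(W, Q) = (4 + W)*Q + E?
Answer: 576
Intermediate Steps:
X(W, Q) = 3 + Q*(4 + W) (X(W, Q) = (4 + W)*Q + 3 = Q*(4 + W) + 3 = 3 + Q*(4 + W))
G = 16 (G = 12 + 4 = 16)
G*X(-37, -1) = 16*(3 + 4*(-1) - 1*(-37)) = 16*(3 - 4 + 37) = 16*36 = 576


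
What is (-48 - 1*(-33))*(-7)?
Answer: 105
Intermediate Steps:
(-48 - 1*(-33))*(-7) = (-48 + 33)*(-7) = -15*(-7) = 105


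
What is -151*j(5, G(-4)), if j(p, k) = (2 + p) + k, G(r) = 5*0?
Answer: -1057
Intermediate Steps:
G(r) = 0
j(p, k) = 2 + k + p
-151*j(5, G(-4)) = -151*(2 + 0 + 5) = -151*7 = -1057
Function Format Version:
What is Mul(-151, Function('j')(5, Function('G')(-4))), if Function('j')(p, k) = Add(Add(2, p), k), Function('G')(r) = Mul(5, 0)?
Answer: -1057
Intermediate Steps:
Function('G')(r) = 0
Function('j')(p, k) = Add(2, k, p)
Mul(-151, Function('j')(5, Function('G')(-4))) = Mul(-151, Add(2, 0, 5)) = Mul(-151, 7) = -1057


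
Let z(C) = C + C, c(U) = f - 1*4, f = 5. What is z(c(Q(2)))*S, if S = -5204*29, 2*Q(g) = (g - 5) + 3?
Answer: -301832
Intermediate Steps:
Q(g) = -1 + g/2 (Q(g) = ((g - 5) + 3)/2 = ((-5 + g) + 3)/2 = (-2 + g)/2 = -1 + g/2)
c(U) = 1 (c(U) = 5 - 1*4 = 5 - 4 = 1)
z(C) = 2*C
S = -150916
z(c(Q(2)))*S = (2*1)*(-150916) = 2*(-150916) = -301832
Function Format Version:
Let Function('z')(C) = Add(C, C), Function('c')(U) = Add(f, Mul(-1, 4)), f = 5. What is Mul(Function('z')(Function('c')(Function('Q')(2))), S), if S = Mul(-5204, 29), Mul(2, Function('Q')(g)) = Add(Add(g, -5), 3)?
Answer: -301832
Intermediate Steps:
Function('Q')(g) = Add(-1, Mul(Rational(1, 2), g)) (Function('Q')(g) = Mul(Rational(1, 2), Add(Add(g, -5), 3)) = Mul(Rational(1, 2), Add(Add(-5, g), 3)) = Mul(Rational(1, 2), Add(-2, g)) = Add(-1, Mul(Rational(1, 2), g)))
Function('c')(U) = 1 (Function('c')(U) = Add(5, Mul(-1, 4)) = Add(5, -4) = 1)
Function('z')(C) = Mul(2, C)
S = -150916
Mul(Function('z')(Function('c')(Function('Q')(2))), S) = Mul(Mul(2, 1), -150916) = Mul(2, -150916) = -301832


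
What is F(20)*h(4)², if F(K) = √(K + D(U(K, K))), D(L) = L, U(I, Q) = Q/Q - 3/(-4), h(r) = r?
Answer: 8*√87 ≈ 74.619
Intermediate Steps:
U(I, Q) = 7/4 (U(I, Q) = 1 - 3*(-¼) = 1 + ¾ = 7/4)
F(K) = √(7/4 + K) (F(K) = √(K + 7/4) = √(7/4 + K))
F(20)*h(4)² = (√(7 + 4*20)/2)*4² = (√(7 + 80)/2)*16 = (√87/2)*16 = 8*√87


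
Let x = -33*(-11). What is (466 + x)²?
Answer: 687241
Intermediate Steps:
x = 363
(466 + x)² = (466 + 363)² = 829² = 687241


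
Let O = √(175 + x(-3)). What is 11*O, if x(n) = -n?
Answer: 11*√178 ≈ 146.76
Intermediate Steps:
O = √178 (O = √(175 - 1*(-3)) = √(175 + 3) = √178 ≈ 13.342)
11*O = 11*√178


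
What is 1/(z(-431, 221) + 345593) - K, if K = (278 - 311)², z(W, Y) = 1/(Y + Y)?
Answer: -166347044081/152752107 ≈ -1089.0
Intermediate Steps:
z(W, Y) = 1/(2*Y)
K = 1089 (K = (-33)² = 1089)
1/(z(-431, 221) + 345593) - K = 1/((½)/221 + 345593) - 1*1089 = 1/((½)*(1/221) + 345593) - 1089 = 1/(1/442 + 345593) - 1089 = 1/(152752107/442) - 1089 = 442/152752107 - 1089 = -166347044081/152752107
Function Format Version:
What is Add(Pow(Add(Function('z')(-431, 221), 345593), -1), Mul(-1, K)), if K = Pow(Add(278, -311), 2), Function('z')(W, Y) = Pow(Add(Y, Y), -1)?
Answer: Rational(-166347044081, 152752107) ≈ -1089.0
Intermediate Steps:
Function('z')(W, Y) = Mul(Rational(1, 2), Pow(Y, -1)) (Function('z')(W, Y) = Pow(Mul(2, Y), -1) = Mul(Rational(1, 2), Pow(Y, -1)))
K = 1089 (K = Pow(-33, 2) = 1089)
Add(Pow(Add(Function('z')(-431, 221), 345593), -1), Mul(-1, K)) = Add(Pow(Add(Mul(Rational(1, 2), Pow(221, -1)), 345593), -1), Mul(-1, 1089)) = Add(Pow(Add(Mul(Rational(1, 2), Rational(1, 221)), 345593), -1), -1089) = Add(Pow(Add(Rational(1, 442), 345593), -1), -1089) = Add(Pow(Rational(152752107, 442), -1), -1089) = Add(Rational(442, 152752107), -1089) = Rational(-166347044081, 152752107)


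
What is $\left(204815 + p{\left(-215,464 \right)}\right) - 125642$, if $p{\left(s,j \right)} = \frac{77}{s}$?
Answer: $\frac{17022118}{215} \approx 79173.0$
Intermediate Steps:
$\left(204815 + p{\left(-215,464 \right)}\right) - 125642 = \left(204815 + \frac{77}{-215}\right) - 125642 = \left(204815 + 77 \left(- \frac{1}{215}\right)\right) - 125642 = \left(204815 - \frac{77}{215}\right) - 125642 = \frac{44035148}{215} - 125642 = \frac{17022118}{215}$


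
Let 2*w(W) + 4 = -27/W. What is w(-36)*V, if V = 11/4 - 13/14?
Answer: -663/224 ≈ -2.9598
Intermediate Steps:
w(W) = -2 - 27/(2*W) (w(W) = -2 + (-27/W)/2 = -2 - 27/(2*W))
V = 51/28 (V = 11*(1/4) - 13*1/14 = 11/4 - 13/14 = 51/28 ≈ 1.8214)
w(-36)*V = (-2 - 27/2/(-36))*(51/28) = (-2 - 27/2*(-1/36))*(51/28) = (-2 + 3/8)*(51/28) = -13/8*51/28 = -663/224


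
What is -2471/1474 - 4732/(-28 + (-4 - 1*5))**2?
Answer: -10357767/2017906 ≈ -5.1329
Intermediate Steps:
-2471/1474 - 4732/(-28 + (-4 - 1*5))**2 = -2471*1/1474 - 4732/(-28 + (-4 - 5))**2 = -2471/1474 - 4732/(-28 - 9)**2 = -2471/1474 - 4732/((-37)**2) = -2471/1474 - 4732/1369 = -10357767/2017906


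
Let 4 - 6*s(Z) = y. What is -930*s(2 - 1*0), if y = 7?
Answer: 465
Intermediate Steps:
s(Z) = -½ (s(Z) = ⅔ - ⅙*7 = ⅔ - 7/6 = -½)
-930*s(2 - 1*0) = -930*(-½) = 465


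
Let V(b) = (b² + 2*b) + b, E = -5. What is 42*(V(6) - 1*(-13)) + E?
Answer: 2809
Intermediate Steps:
V(b) = b² + 3*b
42*(V(6) - 1*(-13)) + E = 42*(6*(3 + 6) - 1*(-13)) - 5 = 42*(6*9 + 13) - 5 = 42*(54 + 13) - 5 = 42*67 - 5 = 2814 - 5 = 2809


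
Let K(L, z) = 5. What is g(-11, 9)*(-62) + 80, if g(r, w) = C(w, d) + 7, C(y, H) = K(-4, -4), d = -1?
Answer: -664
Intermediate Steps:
C(y, H) = 5
g(r, w) = 12 (g(r, w) = 5 + 7 = 12)
g(-11, 9)*(-62) + 80 = 12*(-62) + 80 = -744 + 80 = -664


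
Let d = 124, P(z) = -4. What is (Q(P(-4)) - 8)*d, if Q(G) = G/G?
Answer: -868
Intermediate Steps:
Q(G) = 1
(Q(P(-4)) - 8)*d = (1 - 8)*124 = -7*124 = -868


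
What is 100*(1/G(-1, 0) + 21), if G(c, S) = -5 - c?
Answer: 2075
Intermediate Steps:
100*(1/G(-1, 0) + 21) = 100*(1/(-5 - 1*(-1)) + 21) = 100*(1/(-5 + 1) + 21) = 100*(1/(-4) + 21) = 100*(-¼ + 21) = 100*(83/4) = 2075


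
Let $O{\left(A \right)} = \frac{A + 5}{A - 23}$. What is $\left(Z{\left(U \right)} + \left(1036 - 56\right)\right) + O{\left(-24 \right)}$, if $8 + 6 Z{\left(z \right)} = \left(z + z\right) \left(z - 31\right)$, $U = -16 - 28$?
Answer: $\frac{293149}{141} \approx 2079.1$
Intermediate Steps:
$U = -44$
$O{\left(A \right)} = \frac{5 + A}{-23 + A}$
$Z{\left(z \right)} = - \frac{4}{3} + \frac{z \left(-31 + z\right)}{3}$ ($Z{\left(z \right)} = - \frac{4}{3} + \frac{\left(z + z\right) \left(z - 31\right)}{6} = - \frac{4}{3} + \frac{2 z \left(-31 + z\right)}{6} = - \frac{4}{3} + \frac{z \left(-31 + z\right)}{3}$)
$\left(Z{\left(U \right)} + \left(1036 - 56\right)\right) + O{\left(-24 \right)} = \left(\left(- \frac{4}{3} - - \frac{1364}{3} + \frac{\left(-44\right)^{2}}{3}\right) + \left(1036 - 56\right)\right) + \frac{5 - 24}{-23 - 24} = \left(\left(- \frac{4}{3} + \frac{1364}{3} + \frac{1}{3} \cdot 1936\right) + \left(1036 - 56\right)\right) + \frac{1}{-47} \left(-19\right) = \left(\left(- \frac{4}{3} + \frac{1364}{3} + \frac{1936}{3}\right) + 980\right) - - \frac{19}{47} = \left(\frac{3296}{3} + 980\right) + \frac{19}{47} = \frac{6236}{3} + \frac{19}{47} = \frac{293149}{141}$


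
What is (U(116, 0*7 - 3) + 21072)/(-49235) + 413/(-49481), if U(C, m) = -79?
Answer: -1059088688/2436197035 ≈ -0.43473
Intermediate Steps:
(U(116, 0*7 - 3) + 21072)/(-49235) + 413/(-49481) = (-79 + 21072)/(-49235) + 413/(-49481) = 20993*(-1/49235) + 413*(-1/49481) = -20993/49235 - 413/49481 = -1059088688/2436197035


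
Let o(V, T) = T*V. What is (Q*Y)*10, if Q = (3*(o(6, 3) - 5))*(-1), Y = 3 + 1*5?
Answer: -3120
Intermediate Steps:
Y = 8 (Y = 3 + 5 = 8)
Q = -39 (Q = (3*(3*6 - 5))*(-1) = (3*(18 - 5))*(-1) = (3*13)*(-1) = 39*(-1) = -39)
(Q*Y)*10 = -39*8*10 = -312*10 = -3120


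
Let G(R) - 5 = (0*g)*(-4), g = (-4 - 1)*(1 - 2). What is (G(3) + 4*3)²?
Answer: 289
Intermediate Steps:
g = 5 (g = -5*(-1) = 5)
G(R) = 5 (G(R) = 5 + (0*5)*(-4) = 5 + 0*(-4) = 5 + 0 = 5)
(G(3) + 4*3)² = (5 + 4*3)² = (5 + 12)² = 17² = 289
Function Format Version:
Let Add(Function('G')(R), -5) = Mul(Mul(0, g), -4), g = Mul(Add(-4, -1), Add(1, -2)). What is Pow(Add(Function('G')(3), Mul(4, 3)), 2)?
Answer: 289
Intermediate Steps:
g = 5 (g = Mul(-5, -1) = 5)
Function('G')(R) = 5 (Function('G')(R) = Add(5, Mul(Mul(0, 5), -4)) = Add(5, Mul(0, -4)) = Add(5, 0) = 5)
Pow(Add(Function('G')(3), Mul(4, 3)), 2) = Pow(Add(5, Mul(4, 3)), 2) = Pow(Add(5, 12), 2) = Pow(17, 2) = 289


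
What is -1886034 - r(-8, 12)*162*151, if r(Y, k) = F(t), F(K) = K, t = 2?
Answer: -1934958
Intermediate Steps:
r(Y, k) = 2
-1886034 - r(-8, 12)*162*151 = -1886034 - 2*162*151 = -1886034 - 324*151 = -1886034 - 1*48924 = -1886034 - 48924 = -1934958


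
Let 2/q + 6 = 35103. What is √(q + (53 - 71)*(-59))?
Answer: 2*√327042760638/35097 ≈ 32.588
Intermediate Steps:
q = 2/35097 (q = 2/(-6 + 35103) = 2/35097 ≈ 5.6985e-5)
√(q + (53 - 71)*(-59)) = √(2/35097 + (53 - 71)*(-59)) = √(2/35097 - 18*(-59)) = √(2/35097 + 1062) = √(37273016/35097) = 2*√327042760638/35097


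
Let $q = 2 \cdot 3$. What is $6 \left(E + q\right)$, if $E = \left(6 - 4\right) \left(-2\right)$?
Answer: $12$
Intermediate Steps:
$q = 6$
$E = -4$ ($E = 2 \left(-2\right) = -4$)
$6 \left(E + q\right) = 6 \left(-4 + 6\right) = 6 \cdot 2 = 12$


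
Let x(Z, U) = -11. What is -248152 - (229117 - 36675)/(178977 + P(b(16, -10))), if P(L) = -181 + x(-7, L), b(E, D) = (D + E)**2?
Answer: -44366047762/178785 ≈ -2.4815e+5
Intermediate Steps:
P(L) = -192 (P(L) = -181 - 11 = -192)
-248152 - (229117 - 36675)/(178977 + P(b(16, -10))) = -248152 - (229117 - 36675)/(178977 - 192) = -248152 - 192442/178785 = -44366047762/178785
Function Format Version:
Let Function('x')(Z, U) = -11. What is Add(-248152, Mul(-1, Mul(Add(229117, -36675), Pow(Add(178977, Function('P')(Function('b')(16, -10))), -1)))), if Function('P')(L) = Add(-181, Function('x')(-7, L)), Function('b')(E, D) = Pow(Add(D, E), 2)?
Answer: Rational(-44366047762, 178785) ≈ -2.4815e+5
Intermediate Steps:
Function('P')(L) = -192 (Function('P')(L) = Add(-181, -11) = -192)
Add(-248152, Mul(-1, Mul(Add(229117, -36675), Pow(Add(178977, Function('P')(Function('b')(16, -10))), -1)))) = Add(-248152, Mul(-1, Mul(Add(229117, -36675), Pow(Add(178977, -192), -1)))) = Add(-248152, Mul(-1, Mul(192442, Pow(178785, -1)))) = Add(-248152, Mul(-1, Mul(192442, Rational(1, 178785)))) = Add(-248152, Mul(-1, Rational(192442, 178785))) = Add(-248152, Rational(-192442, 178785)) = Rational(-44366047762, 178785)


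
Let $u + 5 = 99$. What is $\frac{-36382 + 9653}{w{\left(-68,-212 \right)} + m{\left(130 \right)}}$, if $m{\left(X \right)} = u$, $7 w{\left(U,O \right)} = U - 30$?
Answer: $- \frac{26729}{80} \approx -334.11$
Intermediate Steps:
$w{\left(U,O \right)} = - \frac{30}{7} + \frac{U}{7}$ ($w{\left(U,O \right)} = \frac{U - 30}{7} = \frac{-30 + U}{7} = - \frac{30}{7} + \frac{U}{7}$)
$u = 94$ ($u = -5 + 99 = 94$)
$m{\left(X \right)} = 94$
$\frac{-36382 + 9653}{w{\left(-68,-212 \right)} + m{\left(130 \right)}} = \frac{-36382 + 9653}{\left(- \frac{30}{7} + \frac{1}{7} \left(-68\right)\right) + 94} = - \frac{26729}{\left(- \frac{30}{7} - \frac{68}{7}\right) + 94} = - \frac{26729}{-14 + 94} = - \frac{26729}{80}$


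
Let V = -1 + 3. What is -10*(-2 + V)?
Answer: 0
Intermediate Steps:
V = 2
-10*(-2 + V) = -10*(-2 + 2) = -10*0 = 0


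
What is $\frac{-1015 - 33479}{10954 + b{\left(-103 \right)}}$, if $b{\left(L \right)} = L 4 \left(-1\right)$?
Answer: $- \frac{17247}{5683} \approx -3.0348$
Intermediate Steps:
$b{\left(L \right)} = - 4 L$ ($b{\left(L \right)} = 4 L \left(-1\right) = - 4 L$)
$\frac{-1015 - 33479}{10954 + b{\left(-103 \right)}} = \frac{-1015 - 33479}{10954 - -412} = - \frac{34494}{10954 + 412} = - \frac{34494}{11366} = \left(-34494\right) \frac{1}{11366} = - \frac{17247}{5683}$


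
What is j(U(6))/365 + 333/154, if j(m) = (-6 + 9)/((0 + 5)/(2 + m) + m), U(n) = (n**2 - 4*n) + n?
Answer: 8874633/4103330 ≈ 2.1628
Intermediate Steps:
U(n) = n**2 - 3*n
j(m) = 3/(m + 5/(2 + m)) (j(m) = 3/(5/(2 + m) + m) = 3/(m + 5/(2 + m)))
j(U(6))/365 + 333/154 = (3*(2 + 6*(-3 + 6))/(5 + (6*(-3 + 6))**2 + 2*(6*(-3 + 6))))/365 + 333/154 = (3*(2 + 6*3)/(5 + (6*3)**2 + 2*(6*3)))*(1/365) + 333*(1/154) = (3*(2 + 18)/(5 + 18**2 + 2*18))*(1/365) + 333/154 = (3*20/(5 + 324 + 36))*(1/365) + 333/154 = (3*20/365)*(1/365) + 333/154 = (3*(1/365)*20)*(1/365) + 333/154 = (12/73)*(1/365) + 333/154 = 12/26645 + 333/154 = 8874633/4103330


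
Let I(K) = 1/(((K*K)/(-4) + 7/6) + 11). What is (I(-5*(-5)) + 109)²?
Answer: 35513025601/2989441 ≈ 11879.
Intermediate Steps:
I(K) = 1/(73/6 - K²/4) (I(K) = 1/((K²*(-¼) + 7*(⅙)) + 11) = 1/((-K²/4 + 7/6) + 11) = 1/((7/6 - K²/4) + 11) = 1/(73/6 - K²/4))
(I(-5*(-5)) + 109)² = (-12/(-146 + 3*(-5*(-5))²) + 109)² = (-12/(-146 + 3*25²) + 109)² = (-12/(-146 + 3*625) + 109)² = (-12/(-146 + 1875) + 109)² = (-12/1729 + 109)² = (188449/1729)² = 35513025601/2989441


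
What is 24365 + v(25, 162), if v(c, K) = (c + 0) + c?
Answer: 24415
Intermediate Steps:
v(c, K) = 2*c (v(c, K) = c + c = 2*c)
24365 + v(25, 162) = 24365 + 2*25 = 24365 + 50 = 24415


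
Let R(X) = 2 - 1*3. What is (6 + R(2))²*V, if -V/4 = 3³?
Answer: -2700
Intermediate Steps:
R(X) = -1 (R(X) = 2 - 3 = -1)
V = -108 (V = -4*3³ = -4*27 = -108)
(6 + R(2))²*V = (6 - 1)²*(-108) = 5²*(-108) = 25*(-108) = -2700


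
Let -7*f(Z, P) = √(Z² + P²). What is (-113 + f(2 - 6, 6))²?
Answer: 625733/49 + 452*√13/7 ≈ 13003.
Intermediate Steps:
f(Z, P) = -√(P² + Z²)/7 (f(Z, P) = -√(Z² + P²)/7 = -√(P² + Z²)/7)
(-113 + f(2 - 6, 6))² = (-113 - √(6² + (2 - 6)²)/7)² = (-113 - √(36 + (-4)²)/7)² = (-113 - √(36 + 16)/7)² = (-113 - 2*√13/7)²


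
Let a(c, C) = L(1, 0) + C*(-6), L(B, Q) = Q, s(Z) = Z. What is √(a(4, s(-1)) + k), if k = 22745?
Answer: √22751 ≈ 150.83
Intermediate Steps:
a(c, C) = -6*C (a(c, C) = 0 + C*(-6) = 0 - 6*C = -6*C)
√(a(4, s(-1)) + k) = √(-6*(-1) + 22745) = √(6 + 22745) = √22751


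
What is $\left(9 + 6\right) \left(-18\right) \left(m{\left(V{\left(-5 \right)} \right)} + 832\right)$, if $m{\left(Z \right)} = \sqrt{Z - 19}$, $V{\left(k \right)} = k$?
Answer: $-224640 - 540 i \sqrt{6} \approx -2.2464 \cdot 10^{5} - 1322.7 i$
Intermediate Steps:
$m{\left(Z \right)} = \sqrt{-19 + Z}$
$\left(9 + 6\right) \left(-18\right) \left(m{\left(V{\left(-5 \right)} \right)} + 832\right) = \left(9 + 6\right) \left(-18\right) \left(\sqrt{-19 - 5} + 832\right) = 15 \left(-18\right) \left(\sqrt{-24} + 832\right) = - 270 \left(2 i \sqrt{6} + 832\right) = - 270 \left(832 + 2 i \sqrt{6}\right) = -224640 - 540 i \sqrt{6}$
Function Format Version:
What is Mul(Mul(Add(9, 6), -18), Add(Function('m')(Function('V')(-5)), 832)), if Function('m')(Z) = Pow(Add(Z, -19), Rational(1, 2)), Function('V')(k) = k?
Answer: Add(-224640, Mul(-540, I, Pow(6, Rational(1, 2)))) ≈ Add(-2.2464e+5, Mul(-1322.7, I))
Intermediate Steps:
Function('m')(Z) = Pow(Add(-19, Z), Rational(1, 2))
Mul(Mul(Add(9, 6), -18), Add(Function('m')(Function('V')(-5)), 832)) = Mul(Mul(Add(9, 6), -18), Add(Pow(Add(-19, -5), Rational(1, 2)), 832)) = Mul(Mul(15, -18), Add(Pow(-24, Rational(1, 2)), 832)) = Mul(-270, Add(Mul(2, I, Pow(6, Rational(1, 2))), 832)) = Mul(-270, Add(832, Mul(2, I, Pow(6, Rational(1, 2))))) = Add(-224640, Mul(-540, I, Pow(6, Rational(1, 2))))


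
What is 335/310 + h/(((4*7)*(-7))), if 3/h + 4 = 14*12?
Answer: 1076731/996464 ≈ 1.0806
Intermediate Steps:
h = 3/164 (h = 3/(-4 + 14*12) = 3/(-4 + 168) = 3/164 ≈ 0.018293)
335/310 + h/(((4*7)*(-7))) = 335/310 + 3/(164*(((4*7)*(-7)))) = 335*(1/310) + 3/(164*((28*(-7)))) = 67/62 + (3/164)/(-196) = 67/62 + (3/164)*(-1/196) = 67/62 - 3/32144 = 1076731/996464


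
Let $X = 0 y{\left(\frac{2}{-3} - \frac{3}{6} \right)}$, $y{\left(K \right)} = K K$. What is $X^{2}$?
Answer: $0$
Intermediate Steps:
$y{\left(K \right)} = K^{2}$
$X = 0$ ($X = 0 \left(\frac{2}{-3} - \frac{3}{6}\right)^{2} = 0 \left(2 \left(- \frac{1}{3}\right) - \frac{1}{2}\right)^{2} = 0 \left(- \frac{2}{3} - \frac{1}{2}\right)^{2} = 0 \left(- \frac{7}{6}\right)^{2} = 0 \cdot \frac{49}{36} = 0$)
$X^{2} = 0^{2} = 0$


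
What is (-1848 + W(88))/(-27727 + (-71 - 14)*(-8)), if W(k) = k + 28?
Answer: 1732/27047 ≈ 0.064037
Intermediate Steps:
W(k) = 28 + k
(-1848 + W(88))/(-27727 + (-71 - 14)*(-8)) = (-1848 + (28 + 88))/(-27727 + (-71 - 14)*(-8)) = (-1848 + 116)/(-27727 - 85*(-8)) = -1732/(-27727 + 680) = -1732/(-27047) = -1732*(-1/27047) = 1732/27047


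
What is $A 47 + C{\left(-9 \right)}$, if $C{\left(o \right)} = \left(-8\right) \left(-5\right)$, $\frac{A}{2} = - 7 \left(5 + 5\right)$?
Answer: $-6540$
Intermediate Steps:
$A = -140$ ($A = 2 \left(- 7 \left(5 + 5\right)\right) = 2 \left(\left(-7\right) 10\right) = 2 \left(-70\right) = -140$)
$C{\left(o \right)} = 40$
$A 47 + C{\left(-9 \right)} = \left(-140\right) 47 + 40 = -6580 + 40 = -6540$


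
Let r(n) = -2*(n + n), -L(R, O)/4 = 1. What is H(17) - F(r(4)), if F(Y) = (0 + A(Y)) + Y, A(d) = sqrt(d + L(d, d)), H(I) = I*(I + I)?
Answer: 594 - 2*I*sqrt(5) ≈ 594.0 - 4.4721*I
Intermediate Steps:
L(R, O) = -4 (L(R, O) = -4*1 = -4)
H(I) = 2*I**2 (H(I) = I*(2*I) = 2*I**2)
r(n) = -4*n
A(d) = sqrt(-4 + d) (A(d) = sqrt(d - 4) = sqrt(-4 + d))
F(Y) = Y + sqrt(-4 + Y) (F(Y) = (0 + sqrt(-4 + Y)) + Y = sqrt(-4 + Y) + Y = Y + sqrt(-4 + Y))
H(17) - F(r(4)) = 2*17**2 - (-4*4 + sqrt(-4 - 4*4)) = 2*289 - (-16 + sqrt(-4 - 16)) = 578 - (-16 + sqrt(-20)) = 578 - (-16 + 2*I*sqrt(5)) = 578 + (16 - 2*I*sqrt(5)) = 594 - 2*I*sqrt(5)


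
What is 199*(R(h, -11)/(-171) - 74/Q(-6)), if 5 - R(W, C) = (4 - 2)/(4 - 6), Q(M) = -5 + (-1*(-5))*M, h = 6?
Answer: 825452/1995 ≈ 413.76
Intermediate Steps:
Q(M) = -5 + 5*M
R(W, C) = 6 (R(W, C) = 5 - (4 - 2)/(4 - 6) = 5 - 2/(-2) = 5 - 2*(-1)/2 = 5 - 1*(-1) = 5 + 1 = 6)
199*(R(h, -11)/(-171) - 74/Q(-6)) = 199*(6/(-171) - 74/(-5 + 5*(-6))) = 199*(6*(-1/171) - 74/(-5 - 30)) = 199*(-2/57 - 74/(-35)) = 199*(-2/57 - 74*(-1/35)) = 199*(-2/57 + 74/35) = 199*(4148/1995) = 825452/1995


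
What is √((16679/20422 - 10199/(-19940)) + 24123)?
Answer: 9*√3086718880316486365/101803670 ≈ 155.32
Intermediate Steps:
√((16679/20422 - 10199/(-19940)) + 24123) = √((16679*(1/20422) - 10199*(-1/19940)) + 24123) = √((16679/20422 + 10199/19940) + 24123) = √(270431619/203607340 + 24123) = √(4911890294439/203607340) = 9*√3086718880316486365/101803670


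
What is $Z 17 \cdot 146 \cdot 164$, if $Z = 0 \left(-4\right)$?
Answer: $0$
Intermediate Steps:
$Z = 0$
$Z 17 \cdot 146 \cdot 164 = 0 \cdot 17 \cdot 146 \cdot 164 = 0 \cdot 146 \cdot 164 = 0 \cdot 164 = 0$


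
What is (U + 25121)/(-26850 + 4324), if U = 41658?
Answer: -66779/22526 ≈ -2.9645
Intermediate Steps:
(U + 25121)/(-26850 + 4324) = (41658 + 25121)/(-26850 + 4324) = 66779/(-22526) = 66779*(-1/22526) = -66779/22526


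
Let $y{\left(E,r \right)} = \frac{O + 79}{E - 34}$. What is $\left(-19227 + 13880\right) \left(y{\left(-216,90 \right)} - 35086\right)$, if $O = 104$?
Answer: $\frac{46902189001}{250} \approx 1.8761 \cdot 10^{8}$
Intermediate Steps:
$y{\left(E,r \right)} = \frac{183}{-34 + E}$ ($y{\left(E,r \right)} = \frac{104 + 79}{E - 34} = \frac{183}{-34 + E}$)
$\left(-19227 + 13880\right) \left(y{\left(-216,90 \right)} - 35086\right) = \left(-19227 + 13880\right) \left(\frac{183}{-34 - 216} - 35086\right) = - 5347 \left(\frac{183}{-250} - 35086\right) = - 5347 \left(183 \left(- \frac{1}{250}\right) - 35086\right) = - 5347 \left(- \frac{183}{250} - 35086\right) = \left(-5347\right) \left(- \frac{8771683}{250}\right) = \frac{46902189001}{250}$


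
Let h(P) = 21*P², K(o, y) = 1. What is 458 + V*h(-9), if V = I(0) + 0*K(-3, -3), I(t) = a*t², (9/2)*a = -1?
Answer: 458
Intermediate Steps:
a = -2/9 (a = (2/9)*(-1) = -2/9 ≈ -0.22222)
I(t) = -2*t²/9
V = 0 (V = -2/9*0² + 0*1 = -2/9*0 + 0 = 0 + 0 = 0)
458 + V*h(-9) = 458 + 0*(21*(-9)²) = 458 + 0*(21*81) = 458 + 0*1701 = 458 + 0 = 458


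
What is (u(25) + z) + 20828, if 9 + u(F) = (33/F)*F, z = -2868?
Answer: 17984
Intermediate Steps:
u(F) = 24 (u(F) = -9 + (33/F)*F = -9 + 33 = 24)
(u(25) + z) + 20828 = (24 - 2868) + 20828 = -2844 + 20828 = 17984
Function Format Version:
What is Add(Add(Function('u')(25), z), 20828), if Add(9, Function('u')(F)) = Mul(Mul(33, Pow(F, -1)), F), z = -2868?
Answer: 17984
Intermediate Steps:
Function('u')(F) = 24 (Function('u')(F) = Add(-9, Mul(Mul(33, Pow(F, -1)), F)) = Add(-9, 33) = 24)
Add(Add(Function('u')(25), z), 20828) = Add(Add(24, -2868), 20828) = Add(-2844, 20828) = 17984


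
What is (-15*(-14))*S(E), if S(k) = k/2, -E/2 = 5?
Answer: -1050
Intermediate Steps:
E = -10 (E = -2*5 = -10)
S(k) = k/2 (S(k) = k*(½) = k/2)
(-15*(-14))*S(E) = (-15*(-14))*((½)*(-10)) = 210*(-5) = -1050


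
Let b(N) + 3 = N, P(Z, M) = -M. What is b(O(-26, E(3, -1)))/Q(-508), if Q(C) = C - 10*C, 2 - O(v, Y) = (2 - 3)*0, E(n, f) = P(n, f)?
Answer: -1/4572 ≈ -0.00021872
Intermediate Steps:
E(n, f) = -f
O(v, Y) = 2 (O(v, Y) = 2 - (2 - 3)*0 = 2 - (-1)*0 = 2 - 1*0 = 2 + 0 = 2)
b(N) = -3 + N
Q(C) = -9*C
b(O(-26, E(3, -1)))/Q(-508) = (-3 + 2)/((-9*(-508))) = -1/4572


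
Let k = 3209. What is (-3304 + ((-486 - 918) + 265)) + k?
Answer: -1234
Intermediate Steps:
(-3304 + ((-486 - 918) + 265)) + k = (-3304 + ((-486 - 918) + 265)) + 3209 = (-3304 + (-1404 + 265)) + 3209 = (-3304 - 1139) + 3209 = -4443 + 3209 = -1234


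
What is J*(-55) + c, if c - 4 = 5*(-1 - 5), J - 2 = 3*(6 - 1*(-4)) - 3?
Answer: -1621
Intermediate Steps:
J = 29 (J = 2 + (3*(6 - 1*(-4)) - 3) = 2 + (3*(6 + 4) - 3) = 2 + (3*10 - 3) = 2 + (30 - 3) = 2 + 27 = 29)
c = -26 (c = 4 + 5*(-1 - 5) = 4 + 5*(-6) = 4 - 30 = -26)
J*(-55) + c = 29*(-55) - 26 = -1595 - 26 = -1621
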